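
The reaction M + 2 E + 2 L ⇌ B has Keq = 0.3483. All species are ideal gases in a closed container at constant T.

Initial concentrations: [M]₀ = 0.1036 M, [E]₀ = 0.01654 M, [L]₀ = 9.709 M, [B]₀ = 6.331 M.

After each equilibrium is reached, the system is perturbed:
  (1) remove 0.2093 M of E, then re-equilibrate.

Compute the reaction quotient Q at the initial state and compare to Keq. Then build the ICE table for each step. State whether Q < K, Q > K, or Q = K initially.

Q₀ = 2370 vs Keq = 0.3483 ⇒ Q>K, reverse
Step 1:
                   M          E          L          B
  Initial     0.1036    0.01654      9.709      6.331
  Change      0.3064     0.6128     0.6128    -0.3064
  Equil         0.41     0.6293      10.32      6.025
  solve Keq expr → x = -0.3064; check Q = 0.3483
Then remove 0.2093 M of E.
Step 2:
                   M          E          L          B
  Initial       0.41       0.42      10.32      6.025
  Change     0.07381     0.1476     0.1476   -0.07381
  Equil       0.4838     0.5676      10.47      5.951
  solve Keq expr → x = -0.07381; check Q = 0.3483

Q₀ = 2370; Q > K (proceeds reverse)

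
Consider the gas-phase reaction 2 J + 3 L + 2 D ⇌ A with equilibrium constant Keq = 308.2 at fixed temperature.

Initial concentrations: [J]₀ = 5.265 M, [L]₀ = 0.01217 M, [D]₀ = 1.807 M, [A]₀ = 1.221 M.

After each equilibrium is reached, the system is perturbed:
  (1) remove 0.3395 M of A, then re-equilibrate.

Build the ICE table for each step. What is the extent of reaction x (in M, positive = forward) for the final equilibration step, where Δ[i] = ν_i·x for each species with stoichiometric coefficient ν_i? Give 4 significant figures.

x = 0.001189 M

Q₀ = 7484 vs Keq = 308.2 ⇒ Q>K, reverse
Step 1:
                  J         L         D         A
  init        5.265   0.01217     1.807     1.221
  Δ         0.01516   0.02274   0.01516 -0.007579
  eq           5.28   0.03491     1.822     1.213
  solve Keq expr → x = -0.007579; check Q = 308.2
Then remove 0.3395 M of A.
Step 2:
                  J         L         D         A
  init         5.28   0.03491     1.822    0.8739
  Δ       -0.002378 -0.003567 -0.002378  0.001189
  eq          5.278   0.03134      1.82    0.8751
  solve Keq expr → x = 0.001189; check Q = 308.2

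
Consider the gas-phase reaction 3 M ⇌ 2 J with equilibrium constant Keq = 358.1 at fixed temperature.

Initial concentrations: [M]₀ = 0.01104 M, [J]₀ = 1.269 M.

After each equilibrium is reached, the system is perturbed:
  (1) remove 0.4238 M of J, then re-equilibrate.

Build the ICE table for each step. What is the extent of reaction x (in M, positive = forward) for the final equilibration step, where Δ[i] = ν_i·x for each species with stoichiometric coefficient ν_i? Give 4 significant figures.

Q₀ = 1.1968e+06 vs Keq = 358.1 ⇒ Q>K, reverse
Step 1:
                   M          J
  Initial    0.01104      1.269
  Change      0.1455     -0.097
  Equil       0.1565      1.172
  solve Keq expr → x = -0.0485; check Q = 358.1
Then remove 0.4238 M of J.
Step 2:
                   M          J
  Initial     0.1565     0.7482
  Change    -0.03788    0.02525
  Equil       0.1187     0.7735
  solve Keq expr → x = 0.01263; check Q = 358.1

x = 0.01263 M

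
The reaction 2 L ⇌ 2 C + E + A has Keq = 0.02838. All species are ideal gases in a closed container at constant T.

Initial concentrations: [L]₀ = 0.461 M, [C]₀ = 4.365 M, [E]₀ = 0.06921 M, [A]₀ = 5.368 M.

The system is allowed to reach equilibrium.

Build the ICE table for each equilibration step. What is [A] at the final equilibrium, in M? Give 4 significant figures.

[A]_eq = 5.299 M

Q₀ = 33.31 vs Keq = 0.02838 ⇒ Q>K, reverse
Step 1:
                  L         C         E         A
  init        0.461     4.365   0.06921     5.368
  Δ          0.1382   -0.1382   -0.0691   -0.0691
  eq         0.5992     4.227 1.0764e-04     5.299
  solve Keq expr → x = -0.0691; check Q = 0.02838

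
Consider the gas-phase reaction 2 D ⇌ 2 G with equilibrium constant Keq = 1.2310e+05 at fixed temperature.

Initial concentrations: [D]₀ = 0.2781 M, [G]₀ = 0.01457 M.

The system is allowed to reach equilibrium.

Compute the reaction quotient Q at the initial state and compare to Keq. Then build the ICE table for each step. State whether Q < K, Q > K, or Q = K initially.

Q₀ = 0.002745; Q < K (proceeds forward)

Q₀ = 0.002745 vs Keq = 1.2310e+05 ⇒ Q<K, forward
Step 1:
                    D           G
  Initial      0.2781     0.01457
  Change      -0.2773      0.2773
  Equil    8.3179e-04      0.2918
  solve Keq expr → x = 0.1386; check Q = 1.2310e+05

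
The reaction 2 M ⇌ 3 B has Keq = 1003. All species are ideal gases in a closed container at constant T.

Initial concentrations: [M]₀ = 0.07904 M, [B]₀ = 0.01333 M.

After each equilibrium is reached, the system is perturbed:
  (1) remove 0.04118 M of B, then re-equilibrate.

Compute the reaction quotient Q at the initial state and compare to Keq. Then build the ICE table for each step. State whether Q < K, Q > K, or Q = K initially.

Q₀ = 3.7914e-04 vs Keq = 1003 ⇒ Q<K, forward
Step 1:
                  M         B
  I         0.07904   0.01333
  C        -0.07757    0.1163
  E        0.001475    0.1297
  solve Keq expr → x = 0.03878; check Q = 1003
Then remove 0.04118 M of B.
Step 2:
                  M         B
  I        0.001475    0.0885
  C       -6.2988e-04 9.4482e-04
  E       8.4464e-04   0.08944
  solve Keq expr → x = 3.1494e-04; check Q = 1003

Q₀ = 3.7914e-04; Q < K (proceeds forward)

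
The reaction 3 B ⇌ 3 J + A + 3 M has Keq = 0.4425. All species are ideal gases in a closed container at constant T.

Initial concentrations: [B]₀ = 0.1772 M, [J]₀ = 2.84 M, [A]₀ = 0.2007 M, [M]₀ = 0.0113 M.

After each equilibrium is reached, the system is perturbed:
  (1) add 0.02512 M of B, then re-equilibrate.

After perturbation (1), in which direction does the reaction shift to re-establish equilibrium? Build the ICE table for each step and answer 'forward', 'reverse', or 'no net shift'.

Direction: forward

Q₀ = 0.001192 vs Keq = 0.4425 ⇒ Q<K, forward
Step 1:
                   B          J          A          M
  init        0.1772       2.84     0.2007     0.0113
  Δ         -0.04629    0.04629    0.01543    0.04629
  eq          0.1309      2.886     0.2161    0.05759
  solve Keq expr → x = 0.01543; check Q = 0.4425
Then add 0.02512 M of B.
Step 2:
                   B          J          A          M
  init         0.156      2.886     0.2161    0.05759
  Δ        -0.007388   0.007388   0.002463   0.007388
  eq          0.1486      2.894     0.2186    0.06498
  solve Keq expr → x = 0.002463; check Q = 0.4425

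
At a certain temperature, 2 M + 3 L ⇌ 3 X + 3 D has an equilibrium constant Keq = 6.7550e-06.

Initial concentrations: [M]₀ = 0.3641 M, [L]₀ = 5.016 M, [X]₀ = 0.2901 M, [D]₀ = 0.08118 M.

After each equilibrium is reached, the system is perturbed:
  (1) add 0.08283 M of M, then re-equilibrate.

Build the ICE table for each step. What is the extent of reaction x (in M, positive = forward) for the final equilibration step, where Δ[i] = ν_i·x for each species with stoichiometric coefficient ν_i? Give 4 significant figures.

Q₀ = 7.8069e-07 vs Keq = 6.7550e-06 ⇒ Q<K, forward
Step 1:
                    M           L           X           D
  I            0.3641       5.016      0.2901     0.08118
  C          -0.03368    -0.05052     0.05052     0.05052
  E            0.3304       4.965      0.3406      0.1317
  solve Keq expr → x = 0.01684; check Q = 6.7550e-06
Then add 0.08283 M of M.
Step 2:
                    M           L           X           D
  I            0.4132       4.965      0.3406      0.1317
  C         -0.008714    -0.01307     0.01307     0.01307
  E            0.4045       4.952      0.3537      0.1448
  solve Keq expr → x = 0.004357; check Q = 6.7550e-06

x = 0.004357 M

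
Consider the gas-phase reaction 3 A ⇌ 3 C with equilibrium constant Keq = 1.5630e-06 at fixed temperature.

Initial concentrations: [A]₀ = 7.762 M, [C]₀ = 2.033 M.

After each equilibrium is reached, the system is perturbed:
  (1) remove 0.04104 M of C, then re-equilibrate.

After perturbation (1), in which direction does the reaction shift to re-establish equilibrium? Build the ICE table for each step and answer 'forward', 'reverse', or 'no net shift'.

Q₀ = 0.01797 vs Keq = 1.5630e-06 ⇒ Q>K, reverse
Step 1:
                  A         C
  I           7.762     2.033
  C           1.921    -1.921
  E           9.683    0.1124
  solve Keq expr → x = -0.6402; check Q = 1.5630e-06
Then remove 0.04104 M of C.
Step 2:
                  A         C
  I           9.683   0.07133
  C        -0.04057   0.04057
  E           9.642    0.1119
  solve Keq expr → x = 0.01352; check Q = 1.5630e-06

Direction: forward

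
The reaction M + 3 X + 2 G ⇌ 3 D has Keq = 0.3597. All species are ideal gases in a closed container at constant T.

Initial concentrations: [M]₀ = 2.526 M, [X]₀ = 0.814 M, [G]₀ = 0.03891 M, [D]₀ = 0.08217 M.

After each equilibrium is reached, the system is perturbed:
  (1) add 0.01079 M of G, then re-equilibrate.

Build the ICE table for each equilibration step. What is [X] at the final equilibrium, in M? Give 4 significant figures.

Q₀ = 0.269 vs Keq = 0.3597 ⇒ Q<K, forward
Step 1:
                   M          X          G          D
  init         2.526      0.814    0.03891    0.08217
  Δ        -0.001293  -0.003878  -0.002585   0.003878
  eq           2.525     0.8101    0.03632    0.08605
  solve Keq expr → x = 0.001293; check Q = 0.3597
Then add 0.01079 M of G.
Step 2:
                   M          X          G          D
  init         2.525     0.8101    0.04711    0.08605
  Δ         -0.00258  -0.007739   -0.00516   0.007739
  eq           2.522     0.8024    0.04196    0.09379
  solve Keq expr → x = 0.00258; check Q = 0.3597

[X]_eq = 0.8024 M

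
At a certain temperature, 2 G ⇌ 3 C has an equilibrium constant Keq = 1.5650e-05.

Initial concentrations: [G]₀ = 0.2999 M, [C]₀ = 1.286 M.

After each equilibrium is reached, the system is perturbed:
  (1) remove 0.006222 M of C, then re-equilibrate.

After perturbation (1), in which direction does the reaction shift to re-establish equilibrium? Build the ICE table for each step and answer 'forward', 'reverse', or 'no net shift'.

Direction: forward

Q₀ = 23.65 vs Keq = 1.5650e-05 ⇒ Q>K, reverse
Step 1:
                   G          C
  Initial     0.2999      1.286
  Change      0.8391     -1.259
  Equil        1.139    0.02728
  solve Keq expr → x = -0.4196; check Q = 1.5650e-05
Then remove 0.006222 M of C.
Step 2:
                   G          C
  Initial      1.139    0.02106
  Change   -0.004104   0.006156
  Equil        1.135    0.02722
  solve Keq expr → x = 0.002052; check Q = 1.5650e-05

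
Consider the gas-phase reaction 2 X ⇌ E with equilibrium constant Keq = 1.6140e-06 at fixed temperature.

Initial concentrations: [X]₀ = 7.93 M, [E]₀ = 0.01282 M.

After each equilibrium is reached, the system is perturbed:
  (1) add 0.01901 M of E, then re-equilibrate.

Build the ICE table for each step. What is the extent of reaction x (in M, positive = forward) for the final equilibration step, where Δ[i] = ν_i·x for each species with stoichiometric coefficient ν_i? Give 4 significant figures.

x = -0.01901 M

Q₀ = 2.0386e-04 vs Keq = 1.6140e-06 ⇒ Q>K, reverse
Step 1:
                  X         E
  init         7.93   0.01282
  Δ         0.02544  -0.01272
  eq          7.955 1.0215e-04
  solve Keq expr → x = -0.01272; check Q = 1.6140e-06
Then add 0.01901 M of E.
Step 2:
                  X         E
  init        7.955   0.01911
  Δ         0.03802  -0.01901
  eq          7.993 1.0313e-04
  solve Keq expr → x = -0.01901; check Q = 1.6140e-06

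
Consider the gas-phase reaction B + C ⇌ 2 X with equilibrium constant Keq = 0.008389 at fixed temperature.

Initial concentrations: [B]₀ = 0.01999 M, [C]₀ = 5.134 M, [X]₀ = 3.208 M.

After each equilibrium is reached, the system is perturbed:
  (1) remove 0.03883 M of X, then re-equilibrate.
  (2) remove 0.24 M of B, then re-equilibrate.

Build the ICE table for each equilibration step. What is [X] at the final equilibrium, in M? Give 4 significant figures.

Q₀ = 100.3 vs Keq = 0.008389 ⇒ Q>K, reverse
Step 1:
                   B          C          X
  I          0.01999      5.134      3.208
  C            1.461      1.461     -2.922
  E            1.481      6.595     0.2862
  solve Keq expr → x = -1.461; check Q = 0.008389
Then remove 0.03883 M of X.
Step 2:
                   B          C          X
  I            1.481      6.595     0.2474
  C         -0.01833   -0.01833    0.03666
  E            1.463      6.577     0.2841
  solve Keq expr → x = 0.01833; check Q = 0.008389
Then remove 0.24 M of B.
Step 3:
                   B          C          X
  I            1.223      6.577     0.2841
  C          0.01145    0.01145   -0.02291
  E            1.234      6.588     0.2611
  solve Keq expr → x = -0.01145; check Q = 0.008389

[X]_eq = 0.2611 M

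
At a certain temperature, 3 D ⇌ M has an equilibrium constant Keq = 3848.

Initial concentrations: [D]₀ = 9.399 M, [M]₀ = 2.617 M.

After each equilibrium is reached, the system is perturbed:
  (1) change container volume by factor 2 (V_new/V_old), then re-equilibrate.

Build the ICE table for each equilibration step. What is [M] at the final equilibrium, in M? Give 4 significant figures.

Q₀ = 0.003152 vs Keq = 3848 ⇒ Q<K, forward
Step 1:
                   D          M
  I            9.399      2.617
  C           -9.285      3.095
  E           0.1141      5.712
  solve Keq expr → x = 3.095; check Q = 3848
Then change container volume by factor 2 (V_new/V_old).
Step 2:
                   D          M
  I          0.05704      2.856
  C          0.03339   -0.01113
  E          0.09042      2.845
  solve Keq expr → x = -0.01113; check Q = 3848

[M]_eq = 2.845 M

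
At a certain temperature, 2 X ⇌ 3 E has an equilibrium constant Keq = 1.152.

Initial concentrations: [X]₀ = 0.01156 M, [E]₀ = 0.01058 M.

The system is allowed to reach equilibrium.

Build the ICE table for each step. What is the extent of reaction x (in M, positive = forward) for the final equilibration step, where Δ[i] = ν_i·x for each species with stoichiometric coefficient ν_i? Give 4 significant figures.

x = 0.004151 M

Q₀ = 0.008862 vs Keq = 1.152 ⇒ Q<K, forward
Step 1:
                    X           E
  init        0.01156     0.01058
  Δ         -0.008303     0.01245
  eq         0.003257     0.02303
  solve Keq expr → x = 0.004151; check Q = 1.152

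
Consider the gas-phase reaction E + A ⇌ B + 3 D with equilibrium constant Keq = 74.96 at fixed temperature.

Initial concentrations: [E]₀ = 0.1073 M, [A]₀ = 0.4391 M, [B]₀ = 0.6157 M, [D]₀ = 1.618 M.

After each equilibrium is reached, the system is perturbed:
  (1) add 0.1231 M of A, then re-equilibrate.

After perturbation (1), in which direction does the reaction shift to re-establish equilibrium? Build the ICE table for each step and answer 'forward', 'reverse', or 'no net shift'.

Direction: forward

Q₀ = 55.35 vs Keq = 74.96 ⇒ Q<K, forward
Step 1:
                    E           A           B           D
  I            0.1073      0.4391      0.6157       1.618
  C          -0.01557    -0.01557     0.01557     0.04671
  E           0.09173      0.4235      0.6313       1.665
  solve Keq expr → x = 0.01557; check Q = 74.96
Then add 0.1231 M of A.
Step 2:
                    E           A           B           D
  I           0.09173      0.5466      0.6313       1.665
  C          -0.01246    -0.01246     0.01246     0.03737
  E           0.07927      0.5342      0.6437       1.702
  solve Keq expr → x = 0.01246; check Q = 74.96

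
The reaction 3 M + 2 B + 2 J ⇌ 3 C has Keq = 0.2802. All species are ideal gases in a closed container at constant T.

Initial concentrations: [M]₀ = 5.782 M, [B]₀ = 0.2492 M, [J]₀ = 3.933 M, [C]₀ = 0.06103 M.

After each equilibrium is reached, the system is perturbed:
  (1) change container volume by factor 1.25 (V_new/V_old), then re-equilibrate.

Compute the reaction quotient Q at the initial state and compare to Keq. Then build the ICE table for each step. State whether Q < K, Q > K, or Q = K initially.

Q₀ = 1.2242e-06 vs Keq = 0.2802 ⇒ Q<K, forward
Step 1:
                    M           B           J           C
  I             5.782      0.2492       3.933     0.06103
  C           -0.3574     -0.2382     -0.2382      0.3574
  E             5.425     0.01095       3.695      0.4184
  solve Keq expr → x = 0.1191; check Q = 0.2802
Then change container volume by factor 1.25 (V_new/V_old).
Step 2:
                    M           B           J           C
  I              4.34    0.008762       2.956      0.3347
  C          0.006703    0.004469    0.004469   -0.006703
  E             4.346     0.01323        2.96       0.328
  solve Keq expr → x = -0.002234; check Q = 0.2802

Q₀ = 1.2242e-06; Q < K (proceeds forward)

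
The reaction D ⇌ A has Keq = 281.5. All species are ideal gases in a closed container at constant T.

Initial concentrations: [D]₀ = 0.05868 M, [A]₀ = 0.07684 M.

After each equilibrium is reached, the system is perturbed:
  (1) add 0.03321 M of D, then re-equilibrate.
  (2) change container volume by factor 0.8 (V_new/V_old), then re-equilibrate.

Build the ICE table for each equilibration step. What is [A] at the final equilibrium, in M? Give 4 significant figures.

[A]_eq = 0.2102 M

Q₀ = 1.309 vs Keq = 281.5 ⇒ Q<K, forward
Step 1:
                   D          A
  Initial    0.05868    0.07684
  Change     -0.0582     0.0582
  Equil   4.7972e-04      0.135
  solve Keq expr → x = 0.0582; check Q = 281.5
Then add 0.03321 M of D.
Step 2:
                   D          A
  Initial    0.03369      0.135
  Change    -0.03309    0.03309
  Equil   5.9727e-04     0.1681
  solve Keq expr → x = 0.03309; check Q = 281.5
Then change container volume by factor 0.8 (V_new/V_old).
Step 3:
                   D          A
  Initial 7.4659e-04     0.2102
  Change           0          0
  Equil   7.4659e-04     0.2102
  solve Keq expr → x = 0; check Q = 281.5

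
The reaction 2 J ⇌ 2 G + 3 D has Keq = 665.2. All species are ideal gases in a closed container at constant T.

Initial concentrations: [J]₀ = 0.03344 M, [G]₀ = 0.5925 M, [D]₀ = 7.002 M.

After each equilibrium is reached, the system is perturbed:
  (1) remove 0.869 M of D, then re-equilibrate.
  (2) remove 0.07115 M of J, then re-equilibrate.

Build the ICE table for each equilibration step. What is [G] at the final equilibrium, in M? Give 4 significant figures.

Q₀ = 1.0777e+05 vs Keq = 665.2 ⇒ Q>K, reverse
Step 1:
                    J           G           D
  Initial     0.03344      0.5925       7.002
  Change       0.2174     -0.2174     -0.3261
  Equil        0.2509      0.3751       6.676
  solve Keq expr → x = -0.1087; check Q = 665.2
Then remove 0.869 M of D.
Step 2:
                    J           G           D
  Initial      0.2509      0.3751       5.807
  Change     -0.02909     0.02909     0.04364
  Equil        0.2218      0.4042       5.851
  solve Keq expr → x = 0.01455; check Q = 665.2
Then remove 0.07115 M of J.
Step 3:
                    J           G           D
  Initial      0.1506      0.4042       5.851
  Change       0.0438     -0.0438     -0.0657
  Equil        0.1944      0.3604       5.785
  solve Keq expr → x = -0.0219; check Q = 665.2

[G]_eq = 0.3604 M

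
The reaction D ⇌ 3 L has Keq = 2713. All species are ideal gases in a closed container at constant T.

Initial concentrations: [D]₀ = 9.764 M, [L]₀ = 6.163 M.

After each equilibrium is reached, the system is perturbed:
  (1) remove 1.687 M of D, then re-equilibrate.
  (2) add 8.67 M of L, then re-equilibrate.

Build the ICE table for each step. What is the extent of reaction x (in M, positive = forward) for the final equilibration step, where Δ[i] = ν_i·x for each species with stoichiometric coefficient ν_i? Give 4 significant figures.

Q₀ = 23.97 vs Keq = 2713 ⇒ Q<K, forward
Step 1:
                    D           L
  Initial       9.764       6.163
  Change        -5.49       16.47
  Equil         4.274       22.63
  solve Keq expr → x = 5.49; check Q = 2713
Then remove 1.687 M of D.
Step 2:
                    D           L
  Initial       2.587       22.63
  Change       0.6603      -1.981
  Equil         3.247       20.65
  solve Keq expr → x = -0.6603; check Q = 2713
Then add 8.67 M of L.
Step 3:
                    D           L
  Initial       3.247       29.32
  Change          1.8      -5.399
  Equil         5.047       23.92
  solve Keq expr → x = -1.8; check Q = 2713

x = -1.8 M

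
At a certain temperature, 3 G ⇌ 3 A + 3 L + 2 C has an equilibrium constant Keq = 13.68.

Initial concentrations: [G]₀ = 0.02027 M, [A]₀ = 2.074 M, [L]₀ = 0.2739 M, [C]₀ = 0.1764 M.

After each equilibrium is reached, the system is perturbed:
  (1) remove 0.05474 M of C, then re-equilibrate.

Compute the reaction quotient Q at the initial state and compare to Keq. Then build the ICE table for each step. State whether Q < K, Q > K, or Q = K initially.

Q₀ = 684.9; Q > K (proceeds reverse)

Q₀ = 684.9 vs Keq = 13.68 ⇒ Q>K, reverse
Step 1:
                  G         A         L         C
  init      0.02027     2.074    0.2739    0.1764
  Δ         0.03709  -0.03709  -0.03709  -0.02473
  eq        0.05736     2.037    0.2368    0.1517
  solve Keq expr → x = -0.01236; check Q = 13.68
Then remove 0.05474 M of C.
Step 2:
                  G         A         L         C
  init      0.05736     2.037    0.2368   0.09693
  Δ        -0.01054   0.01054   0.01054  0.007028
  eq        0.04682     2.047    0.2474     0.104
  solve Keq expr → x = 0.003514; check Q = 13.68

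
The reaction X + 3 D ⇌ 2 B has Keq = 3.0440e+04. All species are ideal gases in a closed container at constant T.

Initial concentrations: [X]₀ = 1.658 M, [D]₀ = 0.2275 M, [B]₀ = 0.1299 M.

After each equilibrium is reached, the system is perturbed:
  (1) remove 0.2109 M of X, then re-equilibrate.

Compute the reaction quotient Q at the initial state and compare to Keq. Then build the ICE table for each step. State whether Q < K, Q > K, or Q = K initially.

Q₀ = 0.8643; Q < K (proceeds forward)

Q₀ = 0.8643 vs Keq = 3.0440e+04 ⇒ Q<K, forward
Step 1:
                    X           D           B
  init          1.658      0.2275      0.1299
  Δ          -0.07197     -0.2159      0.1439
  eq            1.586     0.01158      0.2738
  solve Keq expr → x = 0.07197; check Q = 3.0440e+04
Then remove 0.2109 M of X.
Step 2:
                    X           D           B
  init          1.375     0.01158      0.2738
  Δ        1.8423e-04  5.5269e-04 -3.6846e-04
  eq            1.375     0.01213      0.2735
  solve Keq expr → x = -1.8423e-04; check Q = 3.0440e+04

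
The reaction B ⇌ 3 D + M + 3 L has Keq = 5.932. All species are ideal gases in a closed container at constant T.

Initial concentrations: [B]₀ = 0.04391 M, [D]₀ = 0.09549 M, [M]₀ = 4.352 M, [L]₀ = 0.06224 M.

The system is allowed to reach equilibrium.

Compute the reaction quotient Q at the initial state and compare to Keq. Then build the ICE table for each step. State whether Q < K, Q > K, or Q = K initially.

Q₀ = 2.0807e-05; Q < K (proceeds forward)

Q₀ = 2.0807e-05 vs Keq = 5.932 ⇒ Q<K, forward
Step 1:
                  B         D         M         L
  Initial   0.04391   0.09549     4.352   0.06224
  Change   -0.04385    0.1315   0.04385    0.1315
  Equil   6.3100e-05     0.227     4.396    0.1938
  solve Keq expr → x = 0.04385; check Q = 5.932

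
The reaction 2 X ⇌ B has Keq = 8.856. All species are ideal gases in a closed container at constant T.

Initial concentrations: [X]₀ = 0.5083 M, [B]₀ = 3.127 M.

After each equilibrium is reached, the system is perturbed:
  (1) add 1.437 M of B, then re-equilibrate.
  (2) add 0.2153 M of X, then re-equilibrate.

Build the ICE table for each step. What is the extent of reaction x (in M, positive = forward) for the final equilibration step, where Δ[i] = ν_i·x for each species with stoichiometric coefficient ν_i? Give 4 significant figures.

Q₀ = 12.1 vs Keq = 8.856 ⇒ Q>K, reverse
Step 1:
                  X         B
  init       0.5083     3.127
  Δ         0.08201    -0.041
  eq         0.5903     3.086
  solve Keq expr → x = -0.041; check Q = 8.856
Then add 1.437 M of B.
Step 2:
                  X         B
  init       0.5903     4.523
  Δ          0.1196   -0.0598
  eq         0.7099     4.463
  solve Keq expr → x = -0.0598; check Q = 8.856
Then add 0.2153 M of X.
Step 3:
                  X         B
  init       0.9252     4.463
  Δ         -0.2071    0.1036
  eq         0.7181     4.567
  solve Keq expr → x = 0.1036; check Q = 8.856

x = 0.1036 M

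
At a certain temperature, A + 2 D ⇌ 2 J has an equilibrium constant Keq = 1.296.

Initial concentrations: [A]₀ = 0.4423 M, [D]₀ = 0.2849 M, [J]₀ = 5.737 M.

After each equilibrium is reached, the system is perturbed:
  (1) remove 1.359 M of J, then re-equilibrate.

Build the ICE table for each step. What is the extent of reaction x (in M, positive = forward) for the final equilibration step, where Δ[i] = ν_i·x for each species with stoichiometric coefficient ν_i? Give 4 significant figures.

Q₀ = 916.8 vs Keq = 1.296 ⇒ Q>K, reverse
Step 1:
                    A           D           J
  I            0.4423      0.2849       5.737
  C             1.104       2.208      -2.208
  E             1.546       2.493       3.529
  solve Keq expr → x = -1.104; check Q = 1.296
Then remove 1.359 M of J.
Step 2:
                    A           D           J
  I             1.546       2.493        2.17
  C           -0.2345      -0.469       0.469
  E             1.312       2.024       2.639
  solve Keq expr → x = 0.2345; check Q = 1.296

x = 0.2345 M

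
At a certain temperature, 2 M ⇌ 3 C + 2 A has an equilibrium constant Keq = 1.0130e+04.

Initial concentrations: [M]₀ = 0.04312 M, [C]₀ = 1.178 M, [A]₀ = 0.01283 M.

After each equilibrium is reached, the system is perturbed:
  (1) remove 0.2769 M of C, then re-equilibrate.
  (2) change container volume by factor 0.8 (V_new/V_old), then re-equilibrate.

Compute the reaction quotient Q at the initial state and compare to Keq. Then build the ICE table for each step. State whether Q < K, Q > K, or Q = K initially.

Q₀ = 0.1447 vs Keq = 1.0130e+04 ⇒ Q<K, forward
Step 1:
                  M         C         A
  Initial   0.04312     1.178   0.01283
  Change   -0.04236   0.06354   0.04236
  Equil   7.5859e-04     1.242   0.05519
  solve Keq expr → x = 0.02118; check Q = 1.0130e+04
Then remove 0.2769 M of C.
Step 2:
                  M         C         A
  Initial 7.5859e-04    0.9646   0.05519
  Change  -2.3654e-04 3.5481e-04 2.3654e-04
  Equil   5.2205e-04     0.965   0.05543
  solve Keq expr → x = 1.1827e-04; check Q = 1.0130e+04
Then change container volume by factor 0.8 (V_new/V_old).
Step 3:
                  M         C         A
  Initial 6.5256e-04     1.206   0.06928
  Change  2.5562e-04 -3.8344e-04 -2.5562e-04
  Equil   9.0819e-04     1.206   0.06903
  solve Keq expr → x = -1.2781e-04; check Q = 1.0130e+04

Q₀ = 0.1447; Q < K (proceeds forward)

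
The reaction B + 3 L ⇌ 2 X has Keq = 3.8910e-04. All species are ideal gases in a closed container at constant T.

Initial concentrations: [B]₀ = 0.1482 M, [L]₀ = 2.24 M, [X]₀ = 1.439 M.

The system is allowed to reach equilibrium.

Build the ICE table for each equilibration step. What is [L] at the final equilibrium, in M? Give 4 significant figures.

Q₀ = 1.243 vs Keq = 3.8910e-04 ⇒ Q>K, reverse
Step 1:
                  B         L         X
  Initial    0.1482      2.24     1.439
  Change     0.6446     1.934    -1.289
  Equil      0.7928     4.174    0.1498
  solve Keq expr → x = -0.6446; check Q = 3.8910e-04

[L]_eq = 4.174 M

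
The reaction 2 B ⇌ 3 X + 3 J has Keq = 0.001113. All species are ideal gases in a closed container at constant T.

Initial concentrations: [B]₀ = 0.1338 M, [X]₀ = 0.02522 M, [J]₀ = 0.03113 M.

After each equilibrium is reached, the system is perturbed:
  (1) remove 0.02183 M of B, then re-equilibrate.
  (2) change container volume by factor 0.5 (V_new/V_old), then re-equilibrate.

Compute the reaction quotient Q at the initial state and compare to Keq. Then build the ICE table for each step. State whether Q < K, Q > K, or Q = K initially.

Q₀ = 2.7031e-08 vs Keq = 0.001113 ⇒ Q<K, forward
Step 1:
                    B           X           J
  I            0.1338     0.02522     0.03113
  C          -0.06792      0.1019      0.1019
  E           0.06588      0.1271       0.133
  solve Keq expr → x = 0.03396; check Q = 0.001113
Then remove 0.02183 M of B.
Step 2:
                    B           X           J
  I           0.04405      0.1271       0.133
  C          0.007041    -0.01056    -0.01056
  E           0.05109      0.1165      0.1224
  solve Keq expr → x = -0.00352; check Q = 0.001113
Then change container volume by factor 0.5 (V_new/V_old).
Step 3:
                    B           X           J
  I            0.1022      0.2331      0.2449
  C           0.04575    -0.06862    -0.06862
  E            0.1479      0.1644      0.1763
  solve Keq expr → x = -0.02287; check Q = 0.001113

Q₀ = 2.7031e-08; Q < K (proceeds forward)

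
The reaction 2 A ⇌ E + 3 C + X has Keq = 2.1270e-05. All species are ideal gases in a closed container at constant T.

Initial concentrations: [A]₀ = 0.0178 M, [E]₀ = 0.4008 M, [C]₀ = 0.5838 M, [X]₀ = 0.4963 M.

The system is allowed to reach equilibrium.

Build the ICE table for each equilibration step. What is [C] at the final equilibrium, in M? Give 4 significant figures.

[C]_eq = 0.03574 M

Q₀ = 124.9 vs Keq = 2.1270e-05 ⇒ Q>K, reverse
Step 1:
                   A          E          C          X
  init        0.0178     0.4008     0.5838     0.4963
  Δ           0.3654    -0.1827    -0.5481    -0.1827
  eq          0.3832     0.2181    0.03574     0.3136
  solve Keq expr → x = -0.1827; check Q = 2.1270e-05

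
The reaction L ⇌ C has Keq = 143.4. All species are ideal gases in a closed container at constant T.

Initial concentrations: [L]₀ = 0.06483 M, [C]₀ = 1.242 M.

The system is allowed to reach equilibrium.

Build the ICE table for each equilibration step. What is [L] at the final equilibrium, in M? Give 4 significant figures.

[L]_eq = 0.00905 M

Q₀ = 19.16 vs Keq = 143.4 ⇒ Q<K, forward
Step 1:
                    L           C
  I           0.06483       1.242
  C          -0.05578     0.05578
  E           0.00905       1.298
  solve Keq expr → x = 0.05578; check Q = 143.4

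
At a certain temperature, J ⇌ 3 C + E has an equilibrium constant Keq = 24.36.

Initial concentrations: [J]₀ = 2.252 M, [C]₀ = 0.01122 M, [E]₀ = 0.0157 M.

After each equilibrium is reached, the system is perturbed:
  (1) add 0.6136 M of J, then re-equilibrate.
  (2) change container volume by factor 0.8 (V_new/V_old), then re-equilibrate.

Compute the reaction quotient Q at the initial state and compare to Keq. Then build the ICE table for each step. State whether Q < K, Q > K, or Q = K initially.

Q₀ = 9.8471e-09 vs Keq = 24.36 ⇒ Q<K, forward
Step 1:
                  J         C         E
  Initial     2.252   0.01122    0.0157
  Change      -1.02      3.06      1.02
  Equil       1.232     3.071     1.036
  solve Keq expr → x = 1.02; check Q = 24.36
Then add 0.6136 M of J.
Step 2:
                  J         C         E
  Initial     1.846     3.071     1.036
  Change   -0.09437    0.2831   0.09437
  Equil       1.751     3.354      1.13
  solve Keq expr → x = 0.09437; check Q = 24.36
Then change container volume by factor 0.8 (V_new/V_old).
Step 3:
                  J         C         E
  Initial     2.189     4.193     1.413
  Change     0.1909   -0.5728   -0.1909
  Equil        2.38      3.62     1.222
  solve Keq expr → x = -0.1909; check Q = 24.36

Q₀ = 9.8471e-09; Q < K (proceeds forward)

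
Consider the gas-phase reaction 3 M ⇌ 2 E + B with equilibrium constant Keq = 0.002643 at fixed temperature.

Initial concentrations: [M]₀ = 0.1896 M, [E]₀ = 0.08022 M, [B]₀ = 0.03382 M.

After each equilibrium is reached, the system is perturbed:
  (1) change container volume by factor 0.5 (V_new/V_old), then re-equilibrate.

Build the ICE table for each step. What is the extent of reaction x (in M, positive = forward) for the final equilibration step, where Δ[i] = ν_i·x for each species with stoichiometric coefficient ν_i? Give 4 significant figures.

x = 0 M

Q₀ = 0.03193 vs Keq = 0.002643 ⇒ Q>K, reverse
Step 1:
                    M           E           B
  I            0.1896     0.08022     0.03382
  C            0.0506    -0.03374    -0.01687
  E            0.2402     0.04648     0.01695
  solve Keq expr → x = -0.01687; check Q = 0.002643
Then change container volume by factor 0.5 (V_new/V_old).
Step 2:
                    M           E           B
  I            0.4804     0.09297      0.0339
  C                 0           0           0
  E            0.4804     0.09297      0.0339
  solve Keq expr → x = 0; check Q = 0.002643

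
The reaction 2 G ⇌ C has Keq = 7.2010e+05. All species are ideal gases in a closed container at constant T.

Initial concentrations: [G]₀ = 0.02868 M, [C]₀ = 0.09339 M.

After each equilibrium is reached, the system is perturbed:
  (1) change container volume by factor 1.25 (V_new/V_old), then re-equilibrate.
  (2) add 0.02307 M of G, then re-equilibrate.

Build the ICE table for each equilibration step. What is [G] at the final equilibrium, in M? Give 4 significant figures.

Q₀ = 113.5 vs Keq = 7.2010e+05 ⇒ Q<K, forward
Step 1:
                    G           C
  init        0.02868     0.09339
  Δ          -0.02829     0.01415
  eq       3.8644e-04      0.1075
  solve Keq expr → x = 0.01415; check Q = 7.2010e+05
Then change container volume by factor 1.25 (V_new/V_old).
Step 2:
                    G           C
  init     3.0915e-04     0.08603
  Δ        3.6454e-05 -1.8227e-05
  eq       3.4561e-04     0.08601
  solve Keq expr → x = -1.8227e-05; check Q = 7.2010e+05
Then add 0.02307 M of G.
Step 3:
                    G           C
  init        0.02342     0.08601
  Δ          -0.02305     0.01152
  eq       3.6803e-04     0.09753
  solve Keq expr → x = 0.01152; check Q = 7.2010e+05

[G]_eq = 3.6803e-04 M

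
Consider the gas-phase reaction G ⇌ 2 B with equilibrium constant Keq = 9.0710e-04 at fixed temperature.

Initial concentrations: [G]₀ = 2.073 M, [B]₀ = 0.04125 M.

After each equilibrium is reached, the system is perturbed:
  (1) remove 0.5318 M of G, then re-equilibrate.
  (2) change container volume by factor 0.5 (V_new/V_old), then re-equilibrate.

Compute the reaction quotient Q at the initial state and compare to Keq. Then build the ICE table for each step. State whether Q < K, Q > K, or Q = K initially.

Q₀ = 8.2082e-04 vs Keq = 9.0710e-04 ⇒ Q<K, forward
Step 1:
                    G           B
  I             2.073     0.04125
  C         -0.001051    0.002103
  E             2.072     0.04335
  solve Keq expr → x = 0.001051; check Q = 9.0710e-04
Then remove 0.5318 M of G.
Step 2:
                    G           B
  I              1.54     0.04335
  C           0.00297   -0.005939
  E             1.543     0.03741
  solve Keq expr → x = -0.00297; check Q = 9.0710e-04
Then change container volume by factor 0.5 (V_new/V_old).
Step 3:
                    G           B
  I             3.086     0.07483
  C           0.01091    -0.02182
  E             3.097       0.053
  solve Keq expr → x = -0.01091; check Q = 9.0710e-04

Q₀ = 8.2082e-04; Q < K (proceeds forward)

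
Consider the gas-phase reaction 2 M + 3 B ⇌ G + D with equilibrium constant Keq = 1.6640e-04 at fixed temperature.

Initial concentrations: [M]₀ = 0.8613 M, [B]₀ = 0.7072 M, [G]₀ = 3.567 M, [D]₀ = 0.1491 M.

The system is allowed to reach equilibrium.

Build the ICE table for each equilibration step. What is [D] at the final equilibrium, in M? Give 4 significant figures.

[D]_eq = 1.0060e-04 M

Q₀ = 2.027 vs Keq = 1.6640e-04 ⇒ Q>K, reverse
Step 1:
                   M          B          G          D
  init        0.8613     0.7072      3.567     0.1491
  Δ            0.298      0.447     -0.149     -0.149
  eq           1.159      1.154      3.418 1.0060e-04
  solve Keq expr → x = -0.149; check Q = 1.6640e-04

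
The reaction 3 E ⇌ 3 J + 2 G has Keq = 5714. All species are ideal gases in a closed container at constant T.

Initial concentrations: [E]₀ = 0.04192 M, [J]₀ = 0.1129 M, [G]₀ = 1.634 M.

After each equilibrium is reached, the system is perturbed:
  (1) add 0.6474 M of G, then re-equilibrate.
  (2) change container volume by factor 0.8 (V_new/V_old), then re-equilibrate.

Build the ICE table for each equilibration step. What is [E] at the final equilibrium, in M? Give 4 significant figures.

Q₀ = 52.16 vs Keq = 5714 ⇒ Q<K, forward
Step 1:
                    E           J           G
  I           0.04192      0.1129       1.634
  C          -0.03069     0.03069     0.02046
  E           0.01123      0.1436       1.654
  solve Keq expr → x = 0.01023; check Q = 5714
Then add 0.6474 M of G.
Step 2:
                    E           J           G
  I           0.01123      0.1436       2.302
  C          0.002515   -0.002515   -0.001677
  E           0.01375      0.1411         2.3
  solve Keq expr → x = -8.3832e-04; check Q = 5714
Then change container volume by factor 0.8 (V_new/V_old).
Step 3:
                    E           J           G
  I           0.01719      0.1763       2.875
  C           0.00247    -0.00247   -0.001647
  E           0.01966      0.1739       2.874
  solve Keq expr → x = -8.2331e-04; check Q = 5714

[E]_eq = 0.01966 M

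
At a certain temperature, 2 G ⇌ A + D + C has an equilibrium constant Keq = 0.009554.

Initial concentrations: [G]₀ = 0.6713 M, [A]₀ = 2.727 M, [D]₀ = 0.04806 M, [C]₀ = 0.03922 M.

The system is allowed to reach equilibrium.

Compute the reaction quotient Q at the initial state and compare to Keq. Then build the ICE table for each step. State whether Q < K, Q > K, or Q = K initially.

Q₀ = 0.01141 vs Keq = 0.009554 ⇒ Q>K, reverse
Step 1:
                   G          A          D          C
  Initial     0.6713      2.727    0.04806    0.03922
  Change    0.006508  -0.003254  -0.003254  -0.003254
  Equil       0.6778      2.724    0.04481    0.03597
  solve Keq expr → x = -0.003254; check Q = 0.009554

Q₀ = 0.01141; Q > K (proceeds reverse)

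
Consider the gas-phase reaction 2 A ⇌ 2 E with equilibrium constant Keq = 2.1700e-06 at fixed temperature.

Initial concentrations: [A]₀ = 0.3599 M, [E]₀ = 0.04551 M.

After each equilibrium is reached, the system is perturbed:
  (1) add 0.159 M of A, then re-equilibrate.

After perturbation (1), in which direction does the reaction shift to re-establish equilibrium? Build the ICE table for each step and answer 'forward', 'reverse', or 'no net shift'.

Q₀ = 0.01599 vs Keq = 2.1700e-06 ⇒ Q>K, reverse
Step 1:
                  A         E
  init       0.3599   0.04551
  Δ         0.04491  -0.04491
  eq         0.4048 5.9633e-04
  solve Keq expr → x = -0.02246; check Q = 2.1700e-06
Then add 0.159 M of A.
Step 2:
                  A         E
  init       0.5638 5.9633e-04
  Δ       -2.3388e-04 2.3388e-04
  eq         0.5636 8.3020e-04
  solve Keq expr → x = 1.1694e-04; check Q = 2.1700e-06

Direction: forward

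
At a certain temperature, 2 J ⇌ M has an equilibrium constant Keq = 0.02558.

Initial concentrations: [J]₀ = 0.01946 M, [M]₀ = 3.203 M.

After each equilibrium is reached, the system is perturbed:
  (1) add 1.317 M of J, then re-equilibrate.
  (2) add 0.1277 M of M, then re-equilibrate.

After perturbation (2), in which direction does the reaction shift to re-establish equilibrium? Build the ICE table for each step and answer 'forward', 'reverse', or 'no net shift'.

Q₀ = 8458 vs Keq = 0.02558 ⇒ Q>K, reverse
Step 1:
                    J           M
  init        0.01946       3.203
  Δ             5.077      -2.539
  eq            5.097      0.6644
  solve Keq expr → x = -2.539; check Q = 0.02558
Then add 1.317 M of J.
Step 2:
                    J           M
  init          6.414      0.6644
  Δ           -0.4752      0.2376
  eq            5.938      0.9021
  solve Keq expr → x = 0.2376; check Q = 0.02558
Then add 0.1277 M of M.
Step 3:
                    J           M
  init          5.938        1.03
  Δ            0.1581    -0.07904
  eq            6.096      0.9507
  solve Keq expr → x = -0.07904; check Q = 0.02558

Direction: reverse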